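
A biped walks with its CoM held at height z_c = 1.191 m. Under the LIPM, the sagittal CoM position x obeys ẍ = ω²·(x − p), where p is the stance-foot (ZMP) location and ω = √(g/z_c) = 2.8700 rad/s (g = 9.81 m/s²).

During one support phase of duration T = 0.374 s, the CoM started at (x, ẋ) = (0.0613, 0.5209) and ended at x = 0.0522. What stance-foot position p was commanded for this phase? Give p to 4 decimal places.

p = 0.4457

ωT = 2.8700·0.374 = 1.073380; cosh(ωT) = 1.633551, sinh(ωT) = 1.291700
x(T) = p + (x₀−p)·cosh(ωT) + (ẋ₀/ω)·sinh(ωT) ⇒ p·(1 − cosh) = x(T) − x₀·cosh − (ẋ₀/ω)·sinh
numerator   = 0.0522 − (0.0613)·1.633551 − (0.5209/2.8700)·1.291700 = -0.282378
denominator = 1 − 1.633551 = -0.633551
p = -0.282378 / -0.633551 = 0.4457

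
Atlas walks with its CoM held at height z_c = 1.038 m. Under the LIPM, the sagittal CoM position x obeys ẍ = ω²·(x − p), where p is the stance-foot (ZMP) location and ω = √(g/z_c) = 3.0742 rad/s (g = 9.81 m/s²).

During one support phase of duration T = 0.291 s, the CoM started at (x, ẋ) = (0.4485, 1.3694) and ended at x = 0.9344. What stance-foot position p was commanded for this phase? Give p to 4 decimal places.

p = 0.3735

ωT = 3.0742·0.291 = 0.894592; cosh(ωT) = 1.427556, sinh(ωT) = 1.018782
x(T) = p + (x₀−p)·cosh(ωT) + (ẋ₀/ω)·sinh(ωT) ⇒ p·(1 − cosh) = x(T) − x₀·cosh − (ẋ₀/ω)·sinh
numerator   = 0.9344 − (0.4485)·1.427556 − (1.3694/3.0742)·1.018782 = -0.159675
denominator = 1 − 1.427556 = -0.427556
p = -0.159675 / -0.427556 = 0.3735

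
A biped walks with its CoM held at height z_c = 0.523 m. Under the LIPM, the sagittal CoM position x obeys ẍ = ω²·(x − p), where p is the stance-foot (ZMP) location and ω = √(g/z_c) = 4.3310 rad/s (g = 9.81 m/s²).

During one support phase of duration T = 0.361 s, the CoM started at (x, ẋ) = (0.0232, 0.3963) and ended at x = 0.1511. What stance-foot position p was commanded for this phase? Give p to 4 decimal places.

p = 0.0775

ωT = 4.3310·0.361 = 1.563491; cosh(ωT) = 2.492434, sinh(ωT) = 2.283030
x(T) = p + (x₀−p)·cosh(ωT) + (ẋ₀/ω)·sinh(ωT) ⇒ p·(1 − cosh) = x(T) − x₀·cosh − (ẋ₀/ω)·sinh
numerator   = 0.1511 − (0.0232)·2.492434 − (0.3963/4.3310)·2.283030 = -0.115629
denominator = 1 − 2.492434 = -1.492434
p = -0.115629 / -1.492434 = 0.0775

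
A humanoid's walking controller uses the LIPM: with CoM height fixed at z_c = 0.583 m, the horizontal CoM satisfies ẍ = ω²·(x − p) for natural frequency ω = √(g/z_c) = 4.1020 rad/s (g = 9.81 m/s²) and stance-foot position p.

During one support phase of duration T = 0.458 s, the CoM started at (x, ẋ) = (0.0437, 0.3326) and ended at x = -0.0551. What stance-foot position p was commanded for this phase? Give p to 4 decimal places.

ωT = 4.1020·0.458 = 1.878716; cosh(ωT) = 3.348941, sinh(ωT) = 3.196155
x(T) = p + (x₀−p)·cosh(ωT) + (ẋ₀/ω)·sinh(ωT) ⇒ p·(1 − cosh) = x(T) − x₀·cosh − (ẋ₀/ω)·sinh
numerator   = -0.0551 − (0.0437)·3.348941 − (0.3326/4.1020)·3.196155 = -0.460601
denominator = 1 − 3.348941 = -2.348941
p = -0.460601 / -2.348941 = 0.1961

p = 0.1961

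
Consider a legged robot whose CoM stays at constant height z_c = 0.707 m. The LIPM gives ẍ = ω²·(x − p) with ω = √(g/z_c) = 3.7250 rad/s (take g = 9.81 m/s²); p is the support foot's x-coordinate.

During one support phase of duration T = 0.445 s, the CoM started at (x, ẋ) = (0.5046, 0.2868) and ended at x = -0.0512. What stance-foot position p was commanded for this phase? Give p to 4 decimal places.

p = 0.9412

ωT = 3.7250·0.445 = 1.657625; cosh(ωT) = 2.718713, sinh(ωT) = 2.528122
x(T) = p + (x₀−p)·cosh(ωT) + (ẋ₀/ω)·sinh(ωT) ⇒ p·(1 − cosh) = x(T) − x₀·cosh − (ẋ₀/ω)·sinh
numerator   = -0.0512 − (0.5046)·2.718713 − (0.2868/3.7250)·2.528122 = -1.617711
denominator = 1 − 2.718713 = -1.718713
p = -1.617711 / -1.718713 = 0.9412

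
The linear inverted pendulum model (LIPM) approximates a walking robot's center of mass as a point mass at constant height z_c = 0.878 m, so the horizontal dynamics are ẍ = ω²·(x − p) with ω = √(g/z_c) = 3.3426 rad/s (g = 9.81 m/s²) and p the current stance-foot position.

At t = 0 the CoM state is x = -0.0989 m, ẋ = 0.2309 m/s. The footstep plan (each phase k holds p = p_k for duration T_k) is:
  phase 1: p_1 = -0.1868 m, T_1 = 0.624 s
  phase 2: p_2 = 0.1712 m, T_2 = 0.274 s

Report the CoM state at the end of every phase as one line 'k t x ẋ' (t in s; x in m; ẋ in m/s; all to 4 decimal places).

1 0.6240 0.4463 2.1083
2 0.8980 1.2318 4.0210

phase 1: p=-0.1868, T=0.624, ωT=2.085782, cosh=4.087549, sinh=3.963339; start (x,ẋ)=(-0.098900, 0.230900) → end (x,ẋ)=(0.446275, 2.108302)
phase 2: p=0.1712, T=0.274, ωT=0.915872, cosh=1.449561, sinh=1.049394; start (x,ẋ)=(0.446275, 2.108302) → end (x,ẋ)=(1.231829, 4.020993)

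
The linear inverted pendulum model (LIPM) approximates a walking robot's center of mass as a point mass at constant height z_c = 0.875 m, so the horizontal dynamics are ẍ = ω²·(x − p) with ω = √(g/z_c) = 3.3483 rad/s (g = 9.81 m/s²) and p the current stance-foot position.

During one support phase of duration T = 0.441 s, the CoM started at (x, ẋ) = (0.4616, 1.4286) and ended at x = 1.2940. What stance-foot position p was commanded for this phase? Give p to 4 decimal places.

ωT = 3.3483·0.441 = 1.476600; cosh(ωT) = 2.303225, sinh(ωT) = 2.074812
x(T) = p + (x₀−p)·cosh(ωT) + (ẋ₀/ω)·sinh(ωT) ⇒ p·(1 − cosh) = x(T) − x₀·cosh − (ẋ₀/ω)·sinh
numerator   = 1.2940 − (0.4616)·2.303225 − (1.4286/3.3483)·2.074812 = -0.654417
denominator = 1 − 2.303225 = -1.303225
p = -0.654417 / -1.303225 = 0.5022

p = 0.5022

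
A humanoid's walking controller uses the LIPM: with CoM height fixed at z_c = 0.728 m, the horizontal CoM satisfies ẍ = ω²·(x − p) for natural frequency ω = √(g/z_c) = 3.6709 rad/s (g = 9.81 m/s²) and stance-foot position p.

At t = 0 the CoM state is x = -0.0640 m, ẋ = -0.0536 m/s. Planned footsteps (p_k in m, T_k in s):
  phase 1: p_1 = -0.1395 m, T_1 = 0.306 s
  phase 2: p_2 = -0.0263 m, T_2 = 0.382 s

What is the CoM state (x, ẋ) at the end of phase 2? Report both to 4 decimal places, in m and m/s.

x = 0.1139, ẋ = 0.5904

phase 1: p=-0.1395, T=0.306, ωT=1.123295, cosh=1.700089, sinh=1.374882; start (x,ẋ)=(-0.064000, -0.053600) → end (x,ẋ)=(-0.031218, 0.289928)
phase 2: p=-0.0263, T=0.382, ωT=1.402284, cosh=2.155253, sinh=1.909219; start (x,ẋ)=(-0.031218, 0.289928) → end (x,ẋ)=(0.113890, 0.590397)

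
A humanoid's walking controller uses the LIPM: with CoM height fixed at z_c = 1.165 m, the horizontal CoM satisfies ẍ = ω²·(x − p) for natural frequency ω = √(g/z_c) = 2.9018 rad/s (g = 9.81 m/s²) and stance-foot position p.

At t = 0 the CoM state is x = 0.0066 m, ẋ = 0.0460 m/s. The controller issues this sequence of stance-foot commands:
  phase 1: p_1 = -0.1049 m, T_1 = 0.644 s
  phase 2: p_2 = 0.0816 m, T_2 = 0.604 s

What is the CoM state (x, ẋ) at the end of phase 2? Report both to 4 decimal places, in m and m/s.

phase 1: p=-0.1049, T=0.644, ωT=1.868759, cosh=3.317283, sinh=3.162968; start (x,ẋ)=(0.006600, 0.046000) → end (x,ẋ)=(0.315117, 1.175975)
phase 2: p=0.0816, T=0.604, ωT=1.752687, cosh=2.971697, sinh=2.798390; start (x,ẋ)=(0.315117, 1.175975) → end (x,ẋ)=(1.909610, 5.390888)

x = 1.9096, ẋ = 5.3909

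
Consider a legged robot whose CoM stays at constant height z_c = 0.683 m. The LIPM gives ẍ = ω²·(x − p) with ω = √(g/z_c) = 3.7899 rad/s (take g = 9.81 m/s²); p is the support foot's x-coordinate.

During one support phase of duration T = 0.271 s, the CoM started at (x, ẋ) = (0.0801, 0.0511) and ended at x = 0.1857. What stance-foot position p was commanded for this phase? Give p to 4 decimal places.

p = -0.0749

ωT = 3.7899·0.271 = 1.027063; cosh(ωT) = 1.575454, sinh(ωT) = 1.217397
x(T) = p + (x₀−p)·cosh(ωT) + (ẋ₀/ω)·sinh(ωT) ⇒ p·(1 − cosh) = x(T) − x₀·cosh − (ẋ₀/ω)·sinh
numerator   = 0.1857 − (0.0801)·1.575454 − (0.0511/3.7899)·1.217397 = 0.043092
denominator = 1 − 1.575454 = -0.575454
p = 0.043092 / -0.575454 = -0.0749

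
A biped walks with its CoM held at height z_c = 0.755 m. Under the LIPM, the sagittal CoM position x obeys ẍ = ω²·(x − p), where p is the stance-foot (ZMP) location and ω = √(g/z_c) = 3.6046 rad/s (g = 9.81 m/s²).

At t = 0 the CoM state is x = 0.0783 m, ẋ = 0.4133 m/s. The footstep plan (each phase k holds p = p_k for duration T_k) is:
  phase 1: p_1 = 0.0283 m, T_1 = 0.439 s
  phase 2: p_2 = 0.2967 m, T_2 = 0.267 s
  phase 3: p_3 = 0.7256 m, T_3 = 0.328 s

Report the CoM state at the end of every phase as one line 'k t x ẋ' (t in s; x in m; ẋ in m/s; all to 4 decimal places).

phase 1: p=0.0283, T=0.439, ωT=1.582419, cosh=2.536097, sinh=2.330619; start (x,ẋ)=(0.078300, 0.413300) → end (x,ẋ)=(0.422331, 1.468216)
phase 2: p=0.2967, T=0.267, ωT=0.962428, cosh=1.500005, sinh=1.118041; start (x,ẋ)=(0.422331, 1.468216) → end (x,ẋ)=(0.940545, 2.708638)
phase 3: p=0.7256, T=0.328, ωT=1.182309, cosh=1.784233, sinh=1.477663; start (x,ẋ)=(0.940545, 2.708638) → end (x,ẋ)=(2.219487, 5.977723)

1 0.4390 0.4223 1.4682
2 0.7060 0.9405 2.7086
3 1.0340 2.2195 5.9777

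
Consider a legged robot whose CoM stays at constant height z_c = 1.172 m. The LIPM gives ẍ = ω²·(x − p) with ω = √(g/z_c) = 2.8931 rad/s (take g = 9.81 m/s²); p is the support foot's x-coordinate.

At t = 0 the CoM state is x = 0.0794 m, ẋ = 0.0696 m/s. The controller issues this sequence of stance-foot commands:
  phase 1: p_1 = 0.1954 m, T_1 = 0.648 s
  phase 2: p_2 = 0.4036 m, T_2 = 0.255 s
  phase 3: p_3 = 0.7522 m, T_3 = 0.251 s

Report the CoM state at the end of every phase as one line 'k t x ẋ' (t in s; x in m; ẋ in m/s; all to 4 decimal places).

phase 1: p=0.1954, T=0.648, ωT=1.874729, cosh=3.336224, sinh=3.182827; start (x,ẋ)=(0.079400, 0.069600) → end (x,ẋ)=(-0.115032, -0.835954)
phase 2: p=0.4036, T=0.255, ωT=0.737741, cosh=1.284699, sinh=0.806506; start (x,ẋ)=(-0.115032, -0.835954) → end (x,ẋ)=(-0.495724, -2.284075)
phase 3: p=0.7522, T=0.251, ωT=0.726168, cosh=1.275452, sinh=0.791693; start (x,ẋ)=(-0.495724, -2.284075) → end (x,ẋ)=(-1.464501, -5.771530)

1 0.6480 -0.1150 -0.8360
2 0.9030 -0.4957 -2.2841
3 1.1540 -1.4645 -5.7715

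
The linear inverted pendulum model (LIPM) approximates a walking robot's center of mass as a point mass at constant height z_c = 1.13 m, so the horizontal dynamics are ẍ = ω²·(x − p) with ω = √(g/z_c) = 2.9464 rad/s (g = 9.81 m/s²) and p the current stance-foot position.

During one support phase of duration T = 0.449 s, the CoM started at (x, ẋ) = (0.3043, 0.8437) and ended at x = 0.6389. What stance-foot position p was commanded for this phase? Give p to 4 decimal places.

p = 0.4674

ωT = 2.9464·0.449 = 1.322934; cosh(ωT) = 2.010386, sinh(ωT) = 1.744033
x(T) = p + (x₀−p)·cosh(ωT) + (ẋ₀/ω)·sinh(ωT) ⇒ p·(1 − cosh) = x(T) − x₀·cosh − (ẋ₀/ω)·sinh
numerator   = 0.6389 − (0.3043)·2.010386 − (0.8437/2.9464)·1.744033 = -0.472263
denominator = 1 − 2.010386 = -1.010386
p = -0.472263 / -1.010386 = 0.4674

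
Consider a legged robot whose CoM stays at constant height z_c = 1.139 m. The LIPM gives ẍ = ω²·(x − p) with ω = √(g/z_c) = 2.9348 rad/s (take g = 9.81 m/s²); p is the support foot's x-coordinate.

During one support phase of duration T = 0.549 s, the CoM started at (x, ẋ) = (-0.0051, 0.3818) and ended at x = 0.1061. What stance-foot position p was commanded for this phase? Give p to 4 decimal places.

p = 0.1206

ωT = 2.9348·0.549 = 1.611205; cosh(ωT) = 2.604246, sinh(ωT) = 2.404599
x(T) = p + (x₀−p)·cosh(ωT) + (ẋ₀/ω)·sinh(ωT) ⇒ p·(1 − cosh) = x(T) − x₀·cosh − (ẋ₀/ω)·sinh
numerator   = 0.1061 − (-0.0051)·2.604246 − (0.3818/2.9348)·2.404599 = -0.193442
denominator = 1 − 2.604246 = -1.604246
p = -0.193442 / -1.604246 = 0.1206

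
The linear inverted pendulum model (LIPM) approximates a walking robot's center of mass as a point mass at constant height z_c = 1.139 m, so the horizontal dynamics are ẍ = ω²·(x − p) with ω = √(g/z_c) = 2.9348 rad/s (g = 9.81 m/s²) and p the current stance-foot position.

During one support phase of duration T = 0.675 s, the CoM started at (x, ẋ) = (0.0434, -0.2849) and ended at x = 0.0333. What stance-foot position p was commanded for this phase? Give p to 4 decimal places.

p = -0.0810

ωT = 2.9348·0.675 = 1.980990; cosh(ωT) = 3.693925, sinh(ωT) = 3.555992
x(T) = p + (x₀−p)·cosh(ωT) + (ẋ₀/ω)·sinh(ωT) ⇒ p·(1 − cosh) = x(T) − x₀·cosh − (ẋ₀/ω)·sinh
numerator   = 0.0333 − (0.0434)·3.693925 − (-0.2849/2.9348)·3.555992 = 0.218187
denominator = 1 − 3.693925 = -2.693925
p = 0.218187 / -2.693925 = -0.0810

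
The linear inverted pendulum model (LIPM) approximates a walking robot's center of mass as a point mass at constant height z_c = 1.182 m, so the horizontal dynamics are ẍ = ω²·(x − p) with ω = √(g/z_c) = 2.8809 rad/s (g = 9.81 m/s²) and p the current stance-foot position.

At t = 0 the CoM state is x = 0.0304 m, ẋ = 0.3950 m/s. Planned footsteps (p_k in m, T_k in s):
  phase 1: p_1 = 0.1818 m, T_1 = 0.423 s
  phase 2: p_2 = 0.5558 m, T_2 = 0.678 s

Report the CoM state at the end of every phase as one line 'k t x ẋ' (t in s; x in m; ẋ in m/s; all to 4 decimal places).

phase 1: p=0.1818, T=0.423, ωT=1.218621, cosh=1.839078, sinh=1.543441; start (x,ẋ)=(0.030400, 0.395000) → end (x,ẋ)=(0.114985, 0.053236)
phase 2: p=0.5558, T=0.678, ωT=1.953250, cosh=3.596691, sinh=3.454878; start (x,ẋ)=(0.114985, 0.053236) → end (x,ẋ)=(-0.965834, -4.196032)

1 0.4230 0.1150 0.0532
2 1.1010 -0.9658 -4.1960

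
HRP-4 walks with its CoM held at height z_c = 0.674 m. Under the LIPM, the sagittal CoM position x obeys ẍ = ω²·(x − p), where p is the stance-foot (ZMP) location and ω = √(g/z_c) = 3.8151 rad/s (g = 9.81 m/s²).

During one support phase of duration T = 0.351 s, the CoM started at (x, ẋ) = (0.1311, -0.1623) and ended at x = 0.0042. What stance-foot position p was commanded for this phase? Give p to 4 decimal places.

p = 0.1805

ωT = 3.8151·0.351 = 1.339100; cosh(ωT) = 2.038845, sinh(ωT) = 1.776763
x(T) = p + (x₀−p)·cosh(ωT) + (ẋ₀/ω)·sinh(ωT) ⇒ p·(1 − cosh) = x(T) − x₀·cosh − (ẋ₀/ω)·sinh
numerator   = 0.0042 − (0.1311)·2.038845 − (-0.1623/3.8151)·1.776763 = -0.187506
denominator = 1 − 2.038845 = -1.038845
p = -0.187506 / -1.038845 = 0.1805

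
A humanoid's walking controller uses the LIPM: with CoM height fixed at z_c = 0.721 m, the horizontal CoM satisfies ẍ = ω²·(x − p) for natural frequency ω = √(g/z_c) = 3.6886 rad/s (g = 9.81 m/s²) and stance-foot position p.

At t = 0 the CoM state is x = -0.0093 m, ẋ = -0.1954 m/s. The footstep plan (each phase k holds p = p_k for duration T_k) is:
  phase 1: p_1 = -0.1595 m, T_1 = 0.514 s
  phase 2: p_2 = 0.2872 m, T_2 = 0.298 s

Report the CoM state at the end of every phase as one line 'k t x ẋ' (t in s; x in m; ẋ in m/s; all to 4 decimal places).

1 0.5140 0.1795 1.1377
2 0.8120 0.5191 1.3669

phase 1: p=-0.1595, T=0.514, ωT=1.895940, cosh=3.404492, sinh=3.254315; start (x,ẋ)=(-0.009300, -0.195400) → end (x,ẋ)=(0.179461, 1.137743)
phase 2: p=0.2872, T=0.298, ωT=1.099203, cosh=1.667454, sinh=1.334318; start (x,ẋ)=(0.179461, 1.137743) → end (x,ẋ)=(0.519118, 1.366866)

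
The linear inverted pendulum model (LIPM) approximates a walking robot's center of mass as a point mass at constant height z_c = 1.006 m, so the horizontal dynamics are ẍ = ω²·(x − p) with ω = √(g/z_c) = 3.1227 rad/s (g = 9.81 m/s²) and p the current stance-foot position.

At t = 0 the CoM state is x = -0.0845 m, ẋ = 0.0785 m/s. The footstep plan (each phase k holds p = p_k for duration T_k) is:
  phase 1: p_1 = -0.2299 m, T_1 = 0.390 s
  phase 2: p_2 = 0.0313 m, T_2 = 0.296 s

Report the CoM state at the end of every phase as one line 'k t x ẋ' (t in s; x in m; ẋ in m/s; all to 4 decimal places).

phase 1: p=-0.2299, T=0.390, ωT=1.217853, cosh=1.837894, sinh=1.542029; start (x,ẋ)=(-0.084500, 0.078500) → end (x,ẋ)=(0.076094, 0.844419)
phase 2: p=0.0313, T=0.296, ωT=0.924319, cosh=1.458477, sinh=1.061675; start (x,ẋ)=(0.076094, 0.844419) → end (x,ẋ)=(0.383722, 1.380070)

1 0.3900 0.0761 0.8444
2 0.6860 0.3837 1.3801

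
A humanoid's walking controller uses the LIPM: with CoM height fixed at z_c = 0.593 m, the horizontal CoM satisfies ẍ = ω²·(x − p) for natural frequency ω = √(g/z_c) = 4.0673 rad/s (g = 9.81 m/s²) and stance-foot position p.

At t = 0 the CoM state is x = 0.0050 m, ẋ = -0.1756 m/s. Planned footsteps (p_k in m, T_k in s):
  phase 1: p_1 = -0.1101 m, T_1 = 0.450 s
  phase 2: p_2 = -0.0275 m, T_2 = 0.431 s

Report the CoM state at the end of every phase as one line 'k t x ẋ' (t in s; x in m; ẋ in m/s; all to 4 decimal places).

1 0.4500 0.1268 0.8605
2 0.8810 1.0235 4.3152

phase 1: p=-0.1101, T=0.450, ωT=1.830285, cosh=3.198016, sinh=3.037648; start (x,ẋ)=(0.005000, -0.175600) → end (x,ẋ)=(0.126845, 0.860492)
phase 2: p=-0.0275, T=0.431, ωT=1.753006, cosh=2.972591, sinh=2.799338; start (x,ẋ)=(0.126845, 0.860492) → end (x,ẋ)=(1.023543, 4.315228)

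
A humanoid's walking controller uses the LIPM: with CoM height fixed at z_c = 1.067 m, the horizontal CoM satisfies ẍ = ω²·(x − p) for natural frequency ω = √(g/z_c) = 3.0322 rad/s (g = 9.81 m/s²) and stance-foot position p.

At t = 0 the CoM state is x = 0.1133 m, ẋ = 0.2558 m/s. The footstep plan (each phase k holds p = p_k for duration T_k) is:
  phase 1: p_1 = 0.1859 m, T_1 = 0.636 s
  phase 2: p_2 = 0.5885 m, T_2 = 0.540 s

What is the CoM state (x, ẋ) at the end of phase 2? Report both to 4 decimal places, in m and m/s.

x = -0.2799, ẋ = -2.3823

phase 1: p=0.1859, T=0.636, ωT=1.928479, cosh=3.512205, sinh=3.366836; start (x,ẋ)=(0.113300, 0.255800) → end (x,ẋ)=(0.214944, 0.157254)
phase 2: p=0.5885, T=0.540, ωT=1.637388, cosh=2.668105, sinh=2.473617; start (x,ẋ)=(0.214944, 0.157254) → end (x,ẋ)=(-0.279900, -2.382285)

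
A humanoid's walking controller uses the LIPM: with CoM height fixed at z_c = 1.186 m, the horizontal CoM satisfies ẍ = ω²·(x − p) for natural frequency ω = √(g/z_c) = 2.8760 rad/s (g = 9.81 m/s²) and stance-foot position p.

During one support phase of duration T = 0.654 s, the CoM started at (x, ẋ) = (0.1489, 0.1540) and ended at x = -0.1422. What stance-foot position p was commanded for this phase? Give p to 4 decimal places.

p = 0.3453

ωT = 2.8760·0.654 = 1.880904; cosh(ωT) = 3.355942, sinh(ωT) = 3.203490
x(T) = p + (x₀−p)·cosh(ωT) + (ẋ₀/ω)·sinh(ωT) ⇒ p·(1 − cosh) = x(T) − x₀·cosh − (ẋ₀/ω)·sinh
numerator   = -0.1422 − (0.1489)·3.355942 − (0.1540/2.8760)·3.203490 = -0.813436
denominator = 1 − 3.355942 = -2.355942
p = -0.813436 / -2.355942 = 0.3453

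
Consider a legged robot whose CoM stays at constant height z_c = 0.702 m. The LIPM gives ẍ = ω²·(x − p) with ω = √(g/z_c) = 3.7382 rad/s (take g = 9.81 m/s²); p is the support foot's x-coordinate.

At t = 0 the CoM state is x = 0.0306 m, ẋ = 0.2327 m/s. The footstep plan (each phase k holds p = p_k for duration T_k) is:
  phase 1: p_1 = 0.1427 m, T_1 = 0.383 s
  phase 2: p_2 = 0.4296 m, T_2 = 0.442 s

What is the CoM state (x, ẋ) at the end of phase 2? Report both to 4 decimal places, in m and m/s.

phase 1: p=0.1427, T=0.383, ωT=1.431731, cosh=2.212416, sinh=1.973521; start (x,ẋ)=(0.030600, 0.232700) → end (x,ẋ)=(0.017538, -0.312179)
phase 2: p=0.4296, T=0.442, ωT=1.652284, cosh=2.705250, sinh=2.513638; start (x,ẋ)=(0.017538, -0.312179) → end (x,ẋ)=(-0.895045, -4.716453)

x = -0.8950, ẋ = -4.7165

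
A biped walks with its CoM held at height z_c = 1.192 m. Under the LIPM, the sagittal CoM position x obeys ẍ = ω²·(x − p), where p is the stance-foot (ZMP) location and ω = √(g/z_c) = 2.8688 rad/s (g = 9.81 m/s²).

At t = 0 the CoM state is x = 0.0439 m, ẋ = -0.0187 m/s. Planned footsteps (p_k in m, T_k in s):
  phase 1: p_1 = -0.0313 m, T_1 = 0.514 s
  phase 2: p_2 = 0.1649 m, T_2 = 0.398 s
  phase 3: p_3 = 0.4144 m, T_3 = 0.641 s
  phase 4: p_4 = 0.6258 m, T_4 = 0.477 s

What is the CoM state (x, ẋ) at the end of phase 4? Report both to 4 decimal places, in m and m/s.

phase 1: p=-0.0313, T=0.514, ωT=1.474563, cosh=2.299003, sinh=2.070124; start (x,ẋ)=(0.043900, -0.018700) → end (x,ẋ)=(0.128091, 0.403604)
phase 2: p=0.1649, T=0.398, ωT=1.141782, cosh=1.725798, sinh=1.406549; start (x,ẋ)=(0.128091, 0.403604) → end (x,ẋ)=(0.299259, 0.548012)
phase 3: p=0.4144, T=0.641, ωT=1.838901, cosh=3.224307, sinh=3.065314; start (x,ẋ)=(0.299259, 0.548012) → end (x,ẋ)=(0.628701, 0.754434)
phase 4: p=0.6258, T=0.477, ωT=1.368418, cosh=2.091819, sinh=1.837309; start (x,ẋ)=(0.628701, 0.754434) → end (x,ẋ)=(1.115043, 1.593432)

x = 1.1150, ẋ = 1.5934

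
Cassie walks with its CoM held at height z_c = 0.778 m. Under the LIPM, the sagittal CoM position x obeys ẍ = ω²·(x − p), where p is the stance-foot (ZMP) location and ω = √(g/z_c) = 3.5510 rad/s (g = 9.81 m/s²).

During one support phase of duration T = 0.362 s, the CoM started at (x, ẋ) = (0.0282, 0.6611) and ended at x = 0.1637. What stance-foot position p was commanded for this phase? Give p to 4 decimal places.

ωT = 3.5510·0.362 = 1.285462; cosh(ωT) = 1.946431, sinh(ωT) = 1.669908
x(T) = p + (x₀−p)·cosh(ωT) + (ẋ₀/ω)·sinh(ωT) ⇒ p·(1 − cosh) = x(T) − x₀·cosh − (ẋ₀/ω)·sinh
numerator   = 0.1637 − (0.0282)·1.946431 − (0.6611/3.5510)·1.669908 = -0.202081
denominator = 1 − 1.946431 = -0.946431
p = -0.202081 / -0.946431 = 0.2135

p = 0.2135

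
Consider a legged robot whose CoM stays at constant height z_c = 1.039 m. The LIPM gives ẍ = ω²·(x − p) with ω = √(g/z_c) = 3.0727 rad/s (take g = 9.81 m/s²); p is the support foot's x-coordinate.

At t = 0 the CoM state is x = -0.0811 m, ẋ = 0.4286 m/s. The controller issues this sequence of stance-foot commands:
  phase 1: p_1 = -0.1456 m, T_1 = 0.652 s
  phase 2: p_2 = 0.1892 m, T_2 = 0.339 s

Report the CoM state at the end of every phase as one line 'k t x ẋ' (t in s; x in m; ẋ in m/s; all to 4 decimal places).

phase 1: p=-0.1456, T=0.652, ωT=2.003400, cosh=3.774550, sinh=3.639674; start (x,ẋ)=(-0.081100, 0.428600) → end (x,ẋ)=(0.605544, 2.339116)
phase 2: p=0.1892, T=0.339, ωT=1.041645, cosh=1.593375, sinh=1.240501; start (x,ẋ)=(0.605544, 2.339116) → end (x,ẋ)=(1.796932, 5.314061)

1 0.6520 0.6055 2.3391
2 0.9910 1.7969 5.3141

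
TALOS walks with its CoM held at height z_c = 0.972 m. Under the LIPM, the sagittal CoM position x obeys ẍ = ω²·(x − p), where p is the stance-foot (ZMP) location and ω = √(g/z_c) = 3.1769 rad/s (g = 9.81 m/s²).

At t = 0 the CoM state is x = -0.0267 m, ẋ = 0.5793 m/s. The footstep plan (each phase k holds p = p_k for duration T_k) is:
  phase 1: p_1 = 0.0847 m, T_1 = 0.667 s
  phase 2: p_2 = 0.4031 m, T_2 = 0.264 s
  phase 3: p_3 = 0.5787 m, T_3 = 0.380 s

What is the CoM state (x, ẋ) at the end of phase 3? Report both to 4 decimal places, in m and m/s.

phase 1: p=0.0847, T=0.667, ωT=2.118992, cosh=4.221450, sinh=4.101297; start (x,ẋ)=(-0.026700, 0.579300) → end (x,ẋ)=(0.362292, 0.994009)
phase 2: p=0.4031, T=0.264, ωT=0.838702, cosh=1.372816, sinh=0.940545; start (x,ẋ)=(0.362292, 0.994009) → end (x,ẋ)=(0.641362, 1.242658)
phase 3: p=0.5787, T=0.380, ωT=1.207222, cosh=1.821604, sinh=1.522577; start (x,ẋ)=(0.641362, 1.242658) → end (x,ẋ)=(1.288408, 2.566732)

x = 1.2884, ẋ = 2.5667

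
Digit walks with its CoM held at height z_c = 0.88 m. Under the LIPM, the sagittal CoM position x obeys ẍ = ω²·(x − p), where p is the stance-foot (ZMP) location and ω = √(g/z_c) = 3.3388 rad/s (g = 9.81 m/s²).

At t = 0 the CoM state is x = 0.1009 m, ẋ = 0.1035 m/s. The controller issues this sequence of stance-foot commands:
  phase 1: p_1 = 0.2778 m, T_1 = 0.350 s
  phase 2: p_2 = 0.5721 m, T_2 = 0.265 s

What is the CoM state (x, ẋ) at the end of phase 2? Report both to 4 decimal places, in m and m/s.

x = -0.4270, ẋ = -2.8412

phase 1: p=0.2778, T=0.350, ωT=1.168580, cosh=1.764114, sinh=1.453306; start (x,ẋ)=(0.100900, 0.103500) → end (x,ẋ)=(0.010779, -0.675786)
phase 2: p=0.5721, T=0.265, ωT=0.884782, cosh=1.417630, sinh=1.004826; start (x,ẋ)=(0.010779, -0.675786) → end (x,ẋ)=(-0.427026, -2.841196)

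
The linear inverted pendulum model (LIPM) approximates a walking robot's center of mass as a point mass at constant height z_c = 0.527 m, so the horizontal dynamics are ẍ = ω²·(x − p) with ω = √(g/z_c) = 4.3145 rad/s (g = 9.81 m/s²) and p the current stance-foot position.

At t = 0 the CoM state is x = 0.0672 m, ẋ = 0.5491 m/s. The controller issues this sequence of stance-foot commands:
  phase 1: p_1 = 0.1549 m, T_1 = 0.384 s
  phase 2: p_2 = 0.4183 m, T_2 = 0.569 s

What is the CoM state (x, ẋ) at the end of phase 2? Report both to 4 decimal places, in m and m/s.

phase 1: p=0.1549, T=0.384, ωT=1.656768, cosh=2.716547, sinh=2.525793; start (x,ẋ)=(0.067200, 0.549100) → end (x,ẋ)=(0.238113, 0.535942)
phase 2: p=0.4183, T=0.569, ωT=2.454950, cosh=5.865862, sinh=5.779995; start (x,ẋ)=(0.238113, 0.535942) → end (x,ẋ)=(0.079331, -1.349708)

x = 0.0793, ẋ = -1.3497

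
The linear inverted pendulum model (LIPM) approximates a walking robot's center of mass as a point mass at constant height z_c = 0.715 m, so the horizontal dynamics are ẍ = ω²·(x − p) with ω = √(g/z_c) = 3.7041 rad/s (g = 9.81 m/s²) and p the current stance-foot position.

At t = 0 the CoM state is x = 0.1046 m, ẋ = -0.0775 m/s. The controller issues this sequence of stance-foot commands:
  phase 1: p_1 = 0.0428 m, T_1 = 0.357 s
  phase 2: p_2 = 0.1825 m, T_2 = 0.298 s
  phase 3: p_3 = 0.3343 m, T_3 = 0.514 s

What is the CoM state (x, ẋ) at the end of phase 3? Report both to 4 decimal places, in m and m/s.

phase 1: p=0.0428, T=0.357, ωT=1.322364, cosh=2.009392, sinh=1.742888; start (x,ẋ)=(0.104600, -0.077500) → end (x,ẋ)=(0.130514, 0.243242)
phase 2: p=0.1825, T=0.298, ωT=1.103822, cosh=1.673635, sinh=1.342034; start (x,ẋ)=(0.130514, 0.243242) → end (x,ẋ)=(0.183624, 0.148677)
phase 3: p=0.3343, T=0.514, ωT=1.903907, cosh=3.430528, sinh=3.281542; start (x,ẋ)=(0.183624, 0.148677) → end (x,ẋ)=(-0.050880, -1.321445)

x = -0.0509, ẋ = -1.3214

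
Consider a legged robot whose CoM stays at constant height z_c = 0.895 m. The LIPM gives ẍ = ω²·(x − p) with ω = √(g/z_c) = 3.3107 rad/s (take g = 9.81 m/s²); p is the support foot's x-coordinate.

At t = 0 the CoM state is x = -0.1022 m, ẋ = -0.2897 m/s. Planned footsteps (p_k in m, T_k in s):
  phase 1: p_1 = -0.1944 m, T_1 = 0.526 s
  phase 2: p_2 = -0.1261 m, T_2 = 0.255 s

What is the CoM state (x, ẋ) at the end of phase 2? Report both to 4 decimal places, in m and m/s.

phase 1: p=-0.1944, T=0.526, ωT=1.741428, cosh=2.940378, sinh=2.765108; start (x,ẋ)=(-0.102200, -0.289700) → end (x,ẋ)=(-0.165256, -0.007788)
phase 2: p=-0.1261, T=0.255, ωT=0.844229, cosh=1.378036, sinh=0.948147; start (x,ẋ)=(-0.165256, -0.007788) → end (x,ẋ)=(-0.182288, -0.133642)

x = -0.1823, ẋ = -0.1336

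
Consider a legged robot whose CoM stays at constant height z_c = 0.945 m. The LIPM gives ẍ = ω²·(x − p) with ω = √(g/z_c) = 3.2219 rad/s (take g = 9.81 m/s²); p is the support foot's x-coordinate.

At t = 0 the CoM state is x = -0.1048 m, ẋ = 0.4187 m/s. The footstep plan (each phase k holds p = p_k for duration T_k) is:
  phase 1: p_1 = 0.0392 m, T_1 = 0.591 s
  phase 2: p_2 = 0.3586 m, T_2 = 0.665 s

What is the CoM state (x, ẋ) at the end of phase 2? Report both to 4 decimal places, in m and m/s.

phase 1: p=0.0392, T=0.591, ωT=1.904143, cosh=3.431301, sinh=3.282350; start (x,ẋ)=(-0.104800, 0.418700) → end (x,ẋ)=(-0.028351, -0.086173)
phase 2: p=0.3586, T=0.665, ωT=2.142564, cosh=4.319304, sinh=4.201950; start (x,ẋ)=(-0.028351, -0.086173) → end (x,ẋ)=(-1.425146, -5.610857)

x = -1.4251, ẋ = -5.6109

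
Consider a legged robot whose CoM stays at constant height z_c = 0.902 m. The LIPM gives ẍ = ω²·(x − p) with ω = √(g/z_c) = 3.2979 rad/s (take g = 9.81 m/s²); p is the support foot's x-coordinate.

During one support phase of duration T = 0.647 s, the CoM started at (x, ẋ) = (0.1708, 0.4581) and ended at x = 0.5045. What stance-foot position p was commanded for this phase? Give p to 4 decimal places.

p = 0.2454

ωT = 3.2979·0.647 = 2.133741; cosh(ωT) = 4.282401, sinh(ωT) = 4.164007
x(T) = p + (x₀−p)·cosh(ωT) + (ẋ₀/ω)·sinh(ωT) ⇒ p·(1 − cosh) = x(T) − x₀·cosh − (ẋ₀/ω)·sinh
numerator   = 0.5045 − (0.1708)·4.282401 − (0.4581/3.2979)·4.164007 = -0.805342
denominator = 1 − 4.282401 = -3.282401
p = -0.805342 / -3.282401 = 0.2454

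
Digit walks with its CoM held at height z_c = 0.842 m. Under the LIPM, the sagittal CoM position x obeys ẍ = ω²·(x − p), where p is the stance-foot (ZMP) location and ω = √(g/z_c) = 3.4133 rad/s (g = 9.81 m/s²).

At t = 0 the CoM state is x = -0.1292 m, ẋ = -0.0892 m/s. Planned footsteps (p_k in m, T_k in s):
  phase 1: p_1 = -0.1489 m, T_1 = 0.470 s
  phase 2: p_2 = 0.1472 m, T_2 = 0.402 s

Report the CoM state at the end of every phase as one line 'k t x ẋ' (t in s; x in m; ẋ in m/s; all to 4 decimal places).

1 0.4700 -0.1603 -0.0703
2 0.8720 -0.5362 -2.0842

phase 1: p=-0.1489, T=0.470, ωT=1.604251, cosh=2.587586, sinh=2.386546; start (x,ẋ)=(-0.129200, -0.089200) → end (x,ẋ)=(-0.160292, -0.070337)
phase 2: p=0.1472, T=0.402, ωT=1.372147, cosh=2.098685, sinh=1.845123; start (x,ẋ)=(-0.160292, -0.070337) → end (x,ẋ)=(-0.536151, -2.084188)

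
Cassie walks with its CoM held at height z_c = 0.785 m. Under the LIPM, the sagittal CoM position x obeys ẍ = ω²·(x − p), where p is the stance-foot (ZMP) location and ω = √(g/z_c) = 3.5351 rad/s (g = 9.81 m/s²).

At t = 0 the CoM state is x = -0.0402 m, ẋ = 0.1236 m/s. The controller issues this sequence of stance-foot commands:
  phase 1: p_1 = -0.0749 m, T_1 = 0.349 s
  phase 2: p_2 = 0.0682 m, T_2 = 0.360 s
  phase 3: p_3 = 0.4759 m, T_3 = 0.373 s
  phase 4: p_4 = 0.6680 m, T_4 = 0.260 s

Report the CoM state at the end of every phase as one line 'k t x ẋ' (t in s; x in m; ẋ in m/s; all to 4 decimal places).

1 0.3490 0.0447 0.4230
2 0.7090 0.2198 0.6775
3 1.0820 0.2955 -0.2144
4 1.3420 0.0628 -1.6997

phase 1: p=-0.0749, T=0.349, ωT=1.233750, cosh=1.862641, sinh=1.571442; start (x,ẋ)=(-0.040200, 0.123600) → end (x,ẋ)=(0.044677, 0.422988)
phase 2: p=0.0682, T=0.360, ωT=1.272636, cosh=1.925172, sinh=1.645080; start (x,ẋ)=(0.044677, 0.422988) → end (x,ẋ)=(0.219754, 0.677526)
phase 3: p=0.4759, T=0.373, ωT=1.318592, cosh=2.002834, sinh=1.735322; start (x,ẋ)=(0.219754, 0.677526) → end (x,ẋ)=(0.295469, -0.214364)
phase 4: p=0.6680, T=0.260, ωT=0.919126, cosh=1.452983, sinh=1.054115; start (x,ẋ)=(0.295469, -0.214364) → end (x,ẋ)=(0.062798, -1.699670)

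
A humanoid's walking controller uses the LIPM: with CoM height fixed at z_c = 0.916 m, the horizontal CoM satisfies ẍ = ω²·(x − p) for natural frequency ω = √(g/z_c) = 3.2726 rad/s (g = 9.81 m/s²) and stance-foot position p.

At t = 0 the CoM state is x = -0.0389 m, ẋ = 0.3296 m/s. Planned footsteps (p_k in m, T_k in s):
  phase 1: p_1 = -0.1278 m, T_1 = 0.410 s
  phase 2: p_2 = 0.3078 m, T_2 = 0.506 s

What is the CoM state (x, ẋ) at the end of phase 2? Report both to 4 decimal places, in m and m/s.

phase 1: p=-0.1278, T=0.410, ωT=1.341766, cosh=2.043589, sinh=1.782205; start (x,ẋ)=(-0.038900, 0.329600) → end (x,ẋ)=(0.233370, 1.192071)
phase 2: p=0.3078, T=0.506, ωT=1.655936, cosh=2.714446, sinh=2.523532; start (x,ẋ)=(0.233370, 1.192071) → end (x,ẋ)=(1.024981, 2.621131)

x = 1.0250, ẋ = 2.6211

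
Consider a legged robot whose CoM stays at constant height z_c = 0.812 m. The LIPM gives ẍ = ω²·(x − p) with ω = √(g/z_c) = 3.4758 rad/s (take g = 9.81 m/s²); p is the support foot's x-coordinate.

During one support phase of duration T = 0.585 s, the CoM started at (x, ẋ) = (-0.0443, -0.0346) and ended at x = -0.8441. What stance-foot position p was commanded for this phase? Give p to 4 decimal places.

ωT = 3.4758·0.585 = 2.033343; cosh(ωT) = 3.885240, sinh(ωT) = 3.754343
x(T) = p + (x₀−p)·cosh(ωT) + (ẋ₀/ω)·sinh(ωT) ⇒ p·(1 − cosh) = x(T) − x₀·cosh − (ẋ₀/ω)·sinh
numerator   = -0.8441 − (-0.0443)·3.885240 − (-0.0346/3.4758)·3.754343 = -0.634611
denominator = 1 − 3.885240 = -2.885240
p = -0.634611 / -2.885240 = 0.2200

p = 0.2200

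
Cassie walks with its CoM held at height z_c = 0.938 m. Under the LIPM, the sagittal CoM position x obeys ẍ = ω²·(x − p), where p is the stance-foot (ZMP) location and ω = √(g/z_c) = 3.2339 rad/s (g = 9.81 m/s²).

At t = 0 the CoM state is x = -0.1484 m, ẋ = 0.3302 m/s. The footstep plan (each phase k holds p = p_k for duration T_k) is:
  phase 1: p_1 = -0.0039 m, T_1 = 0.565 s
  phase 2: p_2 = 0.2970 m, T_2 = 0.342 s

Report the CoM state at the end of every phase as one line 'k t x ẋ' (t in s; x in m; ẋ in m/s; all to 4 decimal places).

phase 1: p=-0.0039, T=0.565, ωT=1.827153, cosh=3.188519, sinh=3.027648; start (x,ẋ)=(-0.148400, 0.330200) → end (x,ẋ)=(-0.155501, -0.361967)
phase 2: p=0.2970, T=0.342, ωT=1.105994, cosh=1.676554, sinh=1.345672; start (x,ẋ)=(-0.155501, -0.361967) → end (x,ẋ)=(-0.612261, -2.576035)

1 0.5650 -0.1555 -0.3620
2 0.9070 -0.6123 -2.5760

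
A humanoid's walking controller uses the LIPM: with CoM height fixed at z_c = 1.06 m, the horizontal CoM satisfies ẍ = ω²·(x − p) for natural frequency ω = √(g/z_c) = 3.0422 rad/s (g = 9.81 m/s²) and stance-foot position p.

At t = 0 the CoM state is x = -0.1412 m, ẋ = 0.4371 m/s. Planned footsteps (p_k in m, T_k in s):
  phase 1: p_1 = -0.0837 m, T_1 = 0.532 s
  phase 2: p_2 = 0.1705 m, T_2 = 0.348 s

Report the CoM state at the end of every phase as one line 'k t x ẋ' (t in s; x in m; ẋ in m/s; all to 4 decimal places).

phase 1: p=-0.0837, T=0.532, ωT=1.618450, cosh=2.621736, sinh=2.423530; start (x,ẋ)=(-0.141200, 0.437100) → end (x,ẋ)=(0.113760, 0.722021)
phase 2: p=0.1705, T=0.348, ωT=1.058686, cosh=1.614746, sinh=1.267834; start (x,ẋ)=(0.113760, 0.722021) → end (x,ẋ)=(0.379782, 0.947035)

1 0.5320 0.1138 0.7220
2 0.8800 0.3798 0.9470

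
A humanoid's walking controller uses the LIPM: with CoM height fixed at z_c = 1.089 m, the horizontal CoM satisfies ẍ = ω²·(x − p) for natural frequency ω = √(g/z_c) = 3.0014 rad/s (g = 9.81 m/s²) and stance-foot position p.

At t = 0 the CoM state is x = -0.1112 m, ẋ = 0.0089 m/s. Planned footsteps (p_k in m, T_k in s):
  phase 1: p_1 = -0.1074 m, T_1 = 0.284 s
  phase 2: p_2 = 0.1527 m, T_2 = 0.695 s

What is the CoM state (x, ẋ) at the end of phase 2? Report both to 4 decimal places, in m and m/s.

x = -0.9187, ẋ = -3.1178

phase 1: p=-0.1074, T=0.284, ωT=0.852398, cosh=1.385827, sinh=0.959436; start (x,ẋ)=(-0.111200, 0.008900) → end (x,ẋ)=(-0.109821, 0.001391)
phase 2: p=0.1527, T=0.695, ωT=2.085973, cosh=4.088304, sinh=3.964118; start (x,ẋ)=(-0.109821, 0.001391) → end (x,ẋ)=(-0.918729, -3.117764)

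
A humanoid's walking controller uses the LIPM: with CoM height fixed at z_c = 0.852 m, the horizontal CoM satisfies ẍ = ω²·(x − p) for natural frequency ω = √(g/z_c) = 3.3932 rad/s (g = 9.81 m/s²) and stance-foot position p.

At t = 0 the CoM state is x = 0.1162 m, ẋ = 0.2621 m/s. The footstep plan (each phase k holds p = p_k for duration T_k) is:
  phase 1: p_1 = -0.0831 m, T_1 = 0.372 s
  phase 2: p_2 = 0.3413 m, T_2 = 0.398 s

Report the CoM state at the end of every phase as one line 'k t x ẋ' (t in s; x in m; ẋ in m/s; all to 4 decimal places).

phase 1: p=-0.0831, T=0.372, ωT=1.262270, cosh=1.908223, sinh=1.625212; start (x,ẋ)=(0.116200, 0.262100) → end (x,ẋ)=(0.422745, 1.599219)
phase 2: p=0.3413, T=0.398, ωT=1.350494, cosh=2.059221, sinh=1.800109; start (x,ẋ)=(0.422745, 1.599219) → end (x,ẋ)=(1.357406, 3.790619)

1 0.3720 0.4227 1.5992
2 0.7700 1.3574 3.7906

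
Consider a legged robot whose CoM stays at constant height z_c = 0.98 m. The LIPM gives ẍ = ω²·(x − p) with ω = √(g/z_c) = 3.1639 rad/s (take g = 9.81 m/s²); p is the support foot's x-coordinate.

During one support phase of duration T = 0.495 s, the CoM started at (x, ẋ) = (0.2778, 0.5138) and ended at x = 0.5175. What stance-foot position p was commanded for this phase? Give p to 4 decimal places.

p = 0.3660

ωT = 3.1639·0.495 = 1.566130; cosh(ωT) = 2.498468, sinh(ωT) = 2.289617
x(T) = p + (x₀−p)·cosh(ωT) + (ẋ₀/ω)·sinh(ωT) ⇒ p·(1 − cosh) = x(T) − x₀·cosh − (ẋ₀/ω)·sinh
numerator   = 0.5175 − (0.2778)·2.498468 − (0.5138/3.1639)·2.289617 = -0.548396
denominator = 1 − 2.498468 = -1.498468
p = -0.548396 / -1.498468 = 0.3660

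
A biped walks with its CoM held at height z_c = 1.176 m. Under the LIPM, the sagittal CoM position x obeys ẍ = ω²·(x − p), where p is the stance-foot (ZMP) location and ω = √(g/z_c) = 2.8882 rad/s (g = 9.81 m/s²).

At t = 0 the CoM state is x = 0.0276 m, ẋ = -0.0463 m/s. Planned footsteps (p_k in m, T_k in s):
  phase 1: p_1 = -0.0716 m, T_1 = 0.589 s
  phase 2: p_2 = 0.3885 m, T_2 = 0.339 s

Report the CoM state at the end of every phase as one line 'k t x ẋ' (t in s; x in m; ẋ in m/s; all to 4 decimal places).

1 0.5890 0.1668 0.6278
2 0.9280 0.3003 0.2216

phase 1: p=-0.0716, T=0.589, ωT=1.701150, cosh=2.831359, sinh=2.648886; start (x,ẋ)=(0.027600, -0.046300) → end (x,ẋ)=(0.166807, 0.627839)
phase 2: p=0.3885, T=0.339, ωT=0.979100, cosh=1.518854, sinh=1.143205; start (x,ẋ)=(0.166807, 0.627839) → end (x,ẋ)=(0.300292, 0.221609)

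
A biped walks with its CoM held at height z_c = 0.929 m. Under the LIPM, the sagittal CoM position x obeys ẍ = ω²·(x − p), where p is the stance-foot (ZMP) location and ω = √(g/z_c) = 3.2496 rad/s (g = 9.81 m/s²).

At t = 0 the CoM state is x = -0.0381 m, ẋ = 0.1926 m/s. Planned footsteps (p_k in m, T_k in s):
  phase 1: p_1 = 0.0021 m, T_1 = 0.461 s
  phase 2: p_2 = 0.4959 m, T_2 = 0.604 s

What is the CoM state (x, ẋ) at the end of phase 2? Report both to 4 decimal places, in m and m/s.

phase 1: p=0.0021, T=0.461, ωT=1.498066, cosh=2.348295, sinh=2.124733; start (x,ẋ)=(-0.038100, 0.192600) → end (x,ẋ)=(0.033629, 0.174719)
phase 2: p=0.4959, T=0.604, ωT=1.962758, cosh=3.629704, sinh=3.489233; start (x,ẋ)=(0.033629, 0.174719) → end (x,ẋ)=(-0.994403, -4.607332)

x = -0.9944, ẋ = -4.6073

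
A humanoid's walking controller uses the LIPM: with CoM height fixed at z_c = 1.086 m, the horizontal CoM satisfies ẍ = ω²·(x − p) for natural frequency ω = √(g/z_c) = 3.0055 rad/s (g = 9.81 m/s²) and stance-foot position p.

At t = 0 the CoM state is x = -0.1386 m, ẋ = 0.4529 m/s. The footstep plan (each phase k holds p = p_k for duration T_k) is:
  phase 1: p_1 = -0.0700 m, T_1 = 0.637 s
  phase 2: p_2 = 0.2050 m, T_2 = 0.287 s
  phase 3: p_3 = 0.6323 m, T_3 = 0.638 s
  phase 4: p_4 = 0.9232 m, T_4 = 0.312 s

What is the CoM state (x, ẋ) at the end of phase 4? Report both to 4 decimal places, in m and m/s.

x = 2.5686, ẋ = 5.3839

phase 1: p=-0.0700, T=0.637, ωT=1.914504, cosh=3.465492, sinh=3.318077; start (x,ẋ)=(-0.138600, 0.452900) → end (x,ẋ)=(0.192270, 0.885409)
phase 2: p=0.2050, T=0.287, ωT=0.862578, cosh=1.395667, sinh=0.973595; start (x,ẋ)=(0.192270, 0.885409) → end (x,ẋ)=(0.474050, 1.198486)
phase 3: p=0.6323, T=0.638, ωT=1.917509, cosh=3.475481, sinh=3.328508; start (x,ẋ)=(0.474050, 1.198486) → end (x,ẋ)=(1.409595, 2.582209)
phase 4: p=0.9232, T=0.312, ωT=0.937716, cosh=1.472831, sinh=1.081310; start (x,ẋ)=(1.409595, 2.582209) → end (x,ẋ)=(2.568598, 5.383884)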